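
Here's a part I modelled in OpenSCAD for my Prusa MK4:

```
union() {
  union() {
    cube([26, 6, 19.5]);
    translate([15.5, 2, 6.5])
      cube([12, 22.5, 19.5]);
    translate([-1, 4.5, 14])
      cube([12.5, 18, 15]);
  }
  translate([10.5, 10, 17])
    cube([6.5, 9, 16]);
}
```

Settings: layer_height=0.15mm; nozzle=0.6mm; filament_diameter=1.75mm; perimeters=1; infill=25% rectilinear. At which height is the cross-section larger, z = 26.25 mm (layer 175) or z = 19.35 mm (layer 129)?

Layer 175 (z = 26.25): the cube does not reach this height (z outside [0, 19.5]); the cube at (15.5, 2) is not intersected at this z (z outside [6.5, 26]); the cube at (-1, 4.5) is present — its section is the full 12.5×18 rectangle (area 225.00 mm²); Taking the union: only the 12.5×18 cube at (-1, 4.5) is present, so the union is just that shape — area = 225.00 mm²; the 6.5×9 cube at (10.5, 10) contributes its full rectangle (area 58.50 mm²); Merging all regions: the regions partially overlap — summed areas 283.50 mm² minus the doubly-counted overlap 9.00 mm² gives 274.50 mm² — area = 274.50 mm². So its area = 274.50 mm². Layer 129 (z = 19.35): the cube (footprint 26×6) is included at this height (area 156.00 mm²); the cube at (15.5, 2) is present — its section is the full 12×22.5 rectangle (area 270.00 mm²); the 12.5×18 cube at (-1, 4.5) contributes its full rectangle (area 225.00 mm²); Taking the union: the regions partially overlap — summed areas 651.00 mm² minus the doubly-counted overlap 59.25 mm² gives 591.75 mm² — area = 591.75 mm²; the 6.5×9 cube at (10.5, 10) contributes its full rectangle (area 58.50 mm²); Combining (union): the regions partially overlap — summed areas 650.25 mm² minus the doubly-counted overlap 22.50 mm² gives 627.75 mm² — area = 627.75 mm². So its area = 627.75 mm². Layer 129 is larger (627.75 vs 274.50 mm²).

layer 129 (z = 19.35 mm)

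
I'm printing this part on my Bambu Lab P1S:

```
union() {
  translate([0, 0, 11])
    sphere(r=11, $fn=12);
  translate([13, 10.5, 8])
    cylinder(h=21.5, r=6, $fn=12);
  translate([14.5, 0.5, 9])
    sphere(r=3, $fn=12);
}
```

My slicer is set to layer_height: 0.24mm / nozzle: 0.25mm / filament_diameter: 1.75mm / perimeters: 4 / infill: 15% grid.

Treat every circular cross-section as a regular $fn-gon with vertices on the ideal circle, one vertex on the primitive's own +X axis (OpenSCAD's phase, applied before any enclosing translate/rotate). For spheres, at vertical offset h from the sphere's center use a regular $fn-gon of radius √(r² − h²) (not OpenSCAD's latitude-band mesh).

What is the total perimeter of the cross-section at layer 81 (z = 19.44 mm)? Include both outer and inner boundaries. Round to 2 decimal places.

At z = 19.44 mm: the r=11 sphere contributes a regular 12-gon of circumradius √(11²−8.44²) = 7.055 (perimeter = 2·12·7.055·sin(180°/12) = 43.82 mm); the r=6 cylinder at (13, 10.5) gives a regular 12-gon of circumradius 6 (constant along its height) (perimeter = 2·12·6.000·sin(180°/12) = 37.27 mm); the sphere at (14.5, 0.5) does not reach this height (|z−center|=10.440 > r=3); Taking the union: the 2 present regions are separate (no shared area or edge), so areas and boundary lengths simply add and each stays a separate island — boundary = 81.09 mm. Overall, the cross-section has 2 separate islands. Total boundary length (outer) = 81.09 mm.

81.09 mm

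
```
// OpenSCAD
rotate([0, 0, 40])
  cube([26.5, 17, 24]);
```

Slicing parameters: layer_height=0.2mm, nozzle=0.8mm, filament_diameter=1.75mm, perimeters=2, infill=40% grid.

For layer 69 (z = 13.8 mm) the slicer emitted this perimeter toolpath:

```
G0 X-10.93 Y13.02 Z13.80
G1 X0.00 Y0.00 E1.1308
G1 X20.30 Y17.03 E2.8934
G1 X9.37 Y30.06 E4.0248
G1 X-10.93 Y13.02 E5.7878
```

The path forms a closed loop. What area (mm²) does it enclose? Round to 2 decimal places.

Apply the shoelace formula to the sequence of (X, Y) vertices; enclosed area = 450.60 mm².

450.60 mm²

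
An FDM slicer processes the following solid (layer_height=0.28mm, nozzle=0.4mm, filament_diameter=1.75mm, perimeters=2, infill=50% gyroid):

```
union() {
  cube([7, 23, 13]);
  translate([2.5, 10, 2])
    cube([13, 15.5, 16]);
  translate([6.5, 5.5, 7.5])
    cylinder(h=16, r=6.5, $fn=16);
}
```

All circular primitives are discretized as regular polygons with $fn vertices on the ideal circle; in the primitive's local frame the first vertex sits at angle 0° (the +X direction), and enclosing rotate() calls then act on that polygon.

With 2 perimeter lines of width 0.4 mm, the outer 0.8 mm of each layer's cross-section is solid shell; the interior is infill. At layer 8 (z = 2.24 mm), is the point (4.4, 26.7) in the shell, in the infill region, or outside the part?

outside

At z = 2.24 mm: the 7×23 cube contributes its full rectangle; the 13×15.5 cube at (2.5, 10) contributes its full rectangle; the cylinder at (6.5, 5.5) is not intersected at this z (z outside [7.5, 23.5]); Combining (union): the regions partially overlap (shared area 58.50 mm²), so overlapping operands fuse into one piece — 1 connected region. Overall, the cross-section is a single solid region. The nearest boundary edge runs (2.50, 25.50)→(15.50, 25.50); distance from the point to it = 1.20 mm. The point is not inside any of the regions above, so it lies outside the cross-section (1.20 mm from the nearest boundary).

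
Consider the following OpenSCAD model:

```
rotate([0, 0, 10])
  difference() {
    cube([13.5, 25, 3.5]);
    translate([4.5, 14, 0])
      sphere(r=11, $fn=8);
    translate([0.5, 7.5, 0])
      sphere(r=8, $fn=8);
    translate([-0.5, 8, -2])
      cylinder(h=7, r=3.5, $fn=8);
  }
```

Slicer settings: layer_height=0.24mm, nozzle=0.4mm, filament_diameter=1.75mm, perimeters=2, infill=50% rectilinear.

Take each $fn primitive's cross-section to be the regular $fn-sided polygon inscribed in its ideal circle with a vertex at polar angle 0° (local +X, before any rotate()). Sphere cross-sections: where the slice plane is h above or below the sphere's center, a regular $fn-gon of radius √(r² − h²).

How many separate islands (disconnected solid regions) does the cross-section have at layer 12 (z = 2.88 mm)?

At z = 2.88 mm: the cube (footprint 13.5×25) is included at this height; the r=11 sphere at (4.5, 14) slices to a regular 8-gon of circumradius 10.616 (√(r²−h²) with h=2.88 from center); the r=8 sphere at (0.5, 7.5) slices to a regular 8-gon of circumradius 7.464 (√(r²−h²) with h=2.88 from center); the cylinder at (-0.5, 8): section is a regular 8-gon, circumradius r=3.5; After the difference (first − rest): starting from the 13.5×25 cube, the r=11 sphere at (4.5, 14) partially overlaps it — only the 240.24 mm² overlap (of its 318.78 mm²) is removed, clipping the outline; the r=8 sphere at (0.5, 7.5) partially overlaps it — only the 18.77 mm² overlap (of its 157.56 mm²) is removed, clipping the outline; the r=3.5 cylinder at (-0.5, 8) misses the remaining region (no effect) — 2 connected regions; (rotated 10° about Z; rotation is an isometry so areas/perimeters/island counts are preserved). Overall, the cross-section has 2 separate islands. Island count = 2.

2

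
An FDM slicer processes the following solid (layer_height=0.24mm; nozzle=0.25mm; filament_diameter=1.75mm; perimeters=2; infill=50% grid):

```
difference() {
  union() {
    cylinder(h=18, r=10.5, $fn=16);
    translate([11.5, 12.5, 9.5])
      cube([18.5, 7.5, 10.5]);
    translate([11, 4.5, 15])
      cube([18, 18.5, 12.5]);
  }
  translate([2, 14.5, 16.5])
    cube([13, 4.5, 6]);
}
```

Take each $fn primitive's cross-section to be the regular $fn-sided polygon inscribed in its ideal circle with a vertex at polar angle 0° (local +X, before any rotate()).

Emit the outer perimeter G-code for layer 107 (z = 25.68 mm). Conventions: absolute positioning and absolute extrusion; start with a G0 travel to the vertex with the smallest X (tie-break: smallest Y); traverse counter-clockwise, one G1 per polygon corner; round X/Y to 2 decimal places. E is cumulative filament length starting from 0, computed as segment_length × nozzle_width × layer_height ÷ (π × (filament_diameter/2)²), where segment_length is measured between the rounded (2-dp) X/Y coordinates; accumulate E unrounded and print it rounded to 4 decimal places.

G0 X11.00 Y4.50 Z25.68
G1 X29.00 Y4.50 E0.4490
G1 X29.00 Y23.00 E0.9105
G1 X11.00 Y23.00 E1.3595
G1 X11.00 Y4.50 E1.8210

At z = 25.68 mm: the cylinder does not reach this height (z outside [0, 18]); the cube at (11.5, 12.5) does not reach this height (z outside [9.5, 20]); the cube at (11, 4.5) is present — its section is the full 18×18.5 rectangle; Combining (union): only the 18×18.5 cube at (11, 4.5) is present, so the union is just that shape — 1 connected region; the cube at (2, 14.5) is absent (z outside [16.5, 22.5]); Subtracting the remaining from the first: none of the subtracted shapes is present at this height, so the result so far is unchanged — 1 connected region. The outline is a single polygon with 4 vertices. Extrusion per mm of travel: 0.25 × 0.24 / (π × 0.875²) = 0.024945. Accumulating E over each segment gives final E = 1.8210.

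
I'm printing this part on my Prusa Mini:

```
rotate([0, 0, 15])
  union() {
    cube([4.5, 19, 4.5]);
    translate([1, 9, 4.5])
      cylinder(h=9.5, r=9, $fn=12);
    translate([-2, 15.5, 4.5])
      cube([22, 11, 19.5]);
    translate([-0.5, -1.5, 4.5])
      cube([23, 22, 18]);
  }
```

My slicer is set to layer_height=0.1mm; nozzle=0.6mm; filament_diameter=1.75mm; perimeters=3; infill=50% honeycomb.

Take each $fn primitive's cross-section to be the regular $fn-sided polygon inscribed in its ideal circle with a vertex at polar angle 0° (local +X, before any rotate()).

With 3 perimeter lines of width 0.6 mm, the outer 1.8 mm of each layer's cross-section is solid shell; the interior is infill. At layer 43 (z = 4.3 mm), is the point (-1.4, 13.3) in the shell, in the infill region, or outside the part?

At z = 4.3 mm: the cube (footprint 4.5×19) is included at this height; the cylinder at (1, 9) is not intersected at this z (z outside [4.5, 14]); the cube at (-2, 15.5) is not intersected at this z (z outside [4.5, 24]); the cube at (-0.5, -1.5) is not intersected at this z (z outside [4.5, 22.5]); Taking the union: only the 4.5×19 cube is present, so the union is just that shape — 1 connected region; (rotated 15° about Z; rotation is an isometry so areas/perimeters/island counts are preserved). Overall, the cross-section is a single solid region. Undo the 15° rotation: the query point maps to (2.090, 13.209) in the un-rotated model frame. The nearest boundary edge runs (0.00, 19.00)→(0.00, 0.00); distance from the point to it = 2.09 mm. The point is inside the cross-section and 2.09 mm from the nearest boundary — more than the 1.8 mm shell width (3 × 0.6), so it's in the infill interior.

infill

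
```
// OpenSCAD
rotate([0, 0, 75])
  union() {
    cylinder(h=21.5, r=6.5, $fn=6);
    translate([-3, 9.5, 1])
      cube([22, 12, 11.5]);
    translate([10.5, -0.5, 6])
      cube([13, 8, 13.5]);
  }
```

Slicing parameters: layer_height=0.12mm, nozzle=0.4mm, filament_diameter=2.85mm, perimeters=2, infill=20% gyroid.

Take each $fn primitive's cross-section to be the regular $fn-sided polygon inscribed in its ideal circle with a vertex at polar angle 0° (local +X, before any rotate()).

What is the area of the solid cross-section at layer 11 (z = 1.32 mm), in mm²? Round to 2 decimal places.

373.77 mm²

At z = 1.32 mm: the r=6.5 cylinder contributes a regular 6-gon of circumradius 6.5 (area = (6/2)·6.500²·sin(360°/6) = 109.77 mm²); the cube at (-3, 9.5) is present — its section is the full 22×12 rectangle (area 264.00 mm²); the cube at (10.5, -0.5) does not reach this height (z outside [6, 19.5]); Taking the union: the 2 present regions are separate (no shared area or edge), so areas and boundary lengths simply add and each stays a separate island — area = 373.77 mm²; (rotated 75° about Z; rotation is an isometry so areas/perimeters/island counts are preserved). Overall, the cross-section has 2 separate islands. Net area = 373.77 mm².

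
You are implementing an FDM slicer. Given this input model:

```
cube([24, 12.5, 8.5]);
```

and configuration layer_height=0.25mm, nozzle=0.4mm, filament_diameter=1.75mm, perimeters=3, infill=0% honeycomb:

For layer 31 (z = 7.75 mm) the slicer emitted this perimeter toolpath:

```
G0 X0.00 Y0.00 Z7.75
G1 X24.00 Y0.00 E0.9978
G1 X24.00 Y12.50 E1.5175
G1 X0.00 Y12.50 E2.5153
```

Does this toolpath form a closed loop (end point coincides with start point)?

no

Start point (G0): (0.00, 0.00). End point (last G1): the path does not return to the start — open.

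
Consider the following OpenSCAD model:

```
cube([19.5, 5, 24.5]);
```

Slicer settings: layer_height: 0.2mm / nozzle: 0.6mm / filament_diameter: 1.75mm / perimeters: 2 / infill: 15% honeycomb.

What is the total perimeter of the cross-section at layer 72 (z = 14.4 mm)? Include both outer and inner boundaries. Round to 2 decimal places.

49.00 mm

At z = 14.4 mm: the 19.5×5 cube contributes its full rectangle (perimeter 49.00 mm). Overall, the cross-section is a single solid region. Total boundary length (outer) = 49.00 mm.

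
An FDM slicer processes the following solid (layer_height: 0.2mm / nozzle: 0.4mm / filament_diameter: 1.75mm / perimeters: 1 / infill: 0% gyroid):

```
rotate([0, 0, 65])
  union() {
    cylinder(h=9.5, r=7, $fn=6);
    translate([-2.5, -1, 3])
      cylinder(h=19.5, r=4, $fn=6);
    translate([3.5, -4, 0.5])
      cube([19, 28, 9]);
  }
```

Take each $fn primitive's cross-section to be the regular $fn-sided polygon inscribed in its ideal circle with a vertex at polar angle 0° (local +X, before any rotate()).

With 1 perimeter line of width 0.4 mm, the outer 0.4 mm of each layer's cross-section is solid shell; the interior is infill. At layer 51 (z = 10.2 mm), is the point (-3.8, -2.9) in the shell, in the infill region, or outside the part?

At z = 10.2 mm: the cylinder is not intersected at this z (z outside [0, 9.5]); the r=4 cylinder at (-2.5, -1) gives a regular 6-gon of circumradius 4 (constant along its height); the cube at (3.5, -4) is not intersected at this z (z outside [0.5, 9.5]); Merging all regions: only the r=4 cylinder at (-2.5, -1) is present, so the union is just that shape — 1 connected region; (rotated 65° about Z; rotation is an isometry so areas/perimeters/island counts are preserved). Overall, the cross-section is a single solid region. Undo the 65° rotation: the query point maps to (-4.234, 2.218) in the un-rotated model frame. The nearest boundary edge runs (-0.50, 2.46)→(-4.50, 2.46); distance from the point to it = 0.25 mm. The point is inside the cross-section, 0.25 mm from the nearest boundary — within the 0.4 mm shell band (1 × 0.4).

shell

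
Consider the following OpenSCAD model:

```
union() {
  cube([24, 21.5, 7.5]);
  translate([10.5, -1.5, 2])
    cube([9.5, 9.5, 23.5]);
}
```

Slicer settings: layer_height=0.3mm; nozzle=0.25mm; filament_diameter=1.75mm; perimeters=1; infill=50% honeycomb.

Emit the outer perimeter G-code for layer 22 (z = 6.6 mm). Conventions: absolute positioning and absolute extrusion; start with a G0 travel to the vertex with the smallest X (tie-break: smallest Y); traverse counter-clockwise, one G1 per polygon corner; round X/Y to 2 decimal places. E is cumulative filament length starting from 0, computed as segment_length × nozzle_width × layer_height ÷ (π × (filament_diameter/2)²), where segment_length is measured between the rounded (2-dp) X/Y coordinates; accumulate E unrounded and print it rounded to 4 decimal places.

At z = 6.6 mm: the cube is present — its section is the full 24×21.5 rectangle; the cube at (10.5, -1.5) (footprint 9.5×9.5) is included at this height; Combining (union): the regions partially overlap (shared area 76.00 mm²), so overlapping operands fuse into one piece — 1 connected region. The outline is a single polygon with 8 vertices. Extrusion per mm of travel: 0.25 × 0.3 / (π × 0.875²) = 0.031181. Accumulating E over each segment gives final E = 2.9310.

G0 X0.00 Y0.00 Z6.60
G1 X10.50 Y0.00 E0.3274
G1 X10.50 Y-1.50 E0.3742
G1 X20.00 Y-1.50 E0.6704
G1 X20.00 Y0.00 E0.7172
G1 X24.00 Y0.00 E0.8419
G1 X24.00 Y21.50 E1.5123
G1 X0.00 Y21.50 E2.2606
G1 X0.00 Y0.00 E2.9310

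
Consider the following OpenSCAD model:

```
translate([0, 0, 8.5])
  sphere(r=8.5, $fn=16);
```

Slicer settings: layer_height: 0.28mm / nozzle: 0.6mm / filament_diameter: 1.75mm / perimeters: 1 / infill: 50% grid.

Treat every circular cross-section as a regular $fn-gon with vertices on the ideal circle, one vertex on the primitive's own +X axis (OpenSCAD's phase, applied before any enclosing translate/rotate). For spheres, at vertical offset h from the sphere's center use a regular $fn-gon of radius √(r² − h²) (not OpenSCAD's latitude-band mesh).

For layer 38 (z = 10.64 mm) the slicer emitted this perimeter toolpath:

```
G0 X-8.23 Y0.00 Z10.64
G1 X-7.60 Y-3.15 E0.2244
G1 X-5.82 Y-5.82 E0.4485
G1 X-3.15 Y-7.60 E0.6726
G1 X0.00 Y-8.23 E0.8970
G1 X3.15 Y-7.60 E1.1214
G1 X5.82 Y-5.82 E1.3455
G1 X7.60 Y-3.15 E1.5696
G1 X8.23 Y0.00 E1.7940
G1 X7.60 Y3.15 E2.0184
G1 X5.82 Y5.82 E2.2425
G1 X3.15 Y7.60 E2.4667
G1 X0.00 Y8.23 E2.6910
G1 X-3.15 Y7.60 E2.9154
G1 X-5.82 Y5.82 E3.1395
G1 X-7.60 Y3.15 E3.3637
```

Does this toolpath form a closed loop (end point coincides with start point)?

Start point (G0): (-8.23, 0.00). End point (last G1): the path does not return to the start — open.

no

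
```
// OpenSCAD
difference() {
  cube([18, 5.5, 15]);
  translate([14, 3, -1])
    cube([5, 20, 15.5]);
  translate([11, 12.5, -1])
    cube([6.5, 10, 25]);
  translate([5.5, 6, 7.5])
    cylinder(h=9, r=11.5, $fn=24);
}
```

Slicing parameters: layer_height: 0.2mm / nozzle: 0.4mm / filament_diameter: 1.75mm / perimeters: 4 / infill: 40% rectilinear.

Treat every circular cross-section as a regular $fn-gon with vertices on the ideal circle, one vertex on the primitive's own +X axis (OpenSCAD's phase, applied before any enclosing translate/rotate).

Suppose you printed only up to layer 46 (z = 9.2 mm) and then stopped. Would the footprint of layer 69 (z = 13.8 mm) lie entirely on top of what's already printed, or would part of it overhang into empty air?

Compare the two slices. At z = 9.2: the cube (footprint 18×5.5) is included at this height (area 99.00 mm²); the cube at (14, 3) (footprint 5×20) is included at this height (area 100.00 mm²); the cube at (11, 12.5) is present — its section is the full 6.5×10 rectangle (area 65.00 mm²); the r=11.5 cylinder at (5.5, 6) contributes a regular 24-gon of circumradius 11.5 (area = (24/2)·11.500²·sin(360°/24) = 410.75 mm²); Subtracting the remaining from the first: starting from the 18×5.5 cube (99.00 mm²), the 5×20 cube at (14, 3) partially overlaps it — only the 10.00 mm² overlap (of its 100.00 mm²) is removed, clipping the outline; the 6.5×10 cube at (11, 12.5) misses the remaining region (no effect); the r=11.5 cylinder at (5.5, 6) partially overlaps it — only the 82.92 mm² overlap (of its 410.75 mm²) is removed, clipping the outline — area = 6.08 mm². At z = 13.8: the cube is present — its section is the full 18×5.5 rectangle (area 99.00 mm²); the cube at (14, 3) (footprint 5×20) is included at this height (area 100.00 mm²); the cube at (11, 12.5) is present — its section is the full 6.5×10 rectangle (area 65.00 mm²); the r=11.5 cylinder at (5.5, 6) gives a regular 24-gon of circumradius 11.5 (constant along its height) (area = (24/2)·11.500²·sin(360°/24) = 410.75 mm²); After the difference (first − rest): starting from the 18×5.5 cube (99.00 mm²), the 5×20 cube at (14, 3) partially overlaps it — only the 10.00 mm² overlap (of its 100.00 mm²) is removed, clipping the outline; the 6.5×10 cube at (11, 12.5) misses the remaining region (no effect); the r=11.5 cylinder at (5.5, 6) partially overlaps it — only the 82.92 mm² overlap (of its 410.75 mm²) is removed, clipping the outline — area = 6.08 mm². Checking containment: the cross-section at z = 13.8 is a subset of the cross-section at z = 9.2.

entirely on top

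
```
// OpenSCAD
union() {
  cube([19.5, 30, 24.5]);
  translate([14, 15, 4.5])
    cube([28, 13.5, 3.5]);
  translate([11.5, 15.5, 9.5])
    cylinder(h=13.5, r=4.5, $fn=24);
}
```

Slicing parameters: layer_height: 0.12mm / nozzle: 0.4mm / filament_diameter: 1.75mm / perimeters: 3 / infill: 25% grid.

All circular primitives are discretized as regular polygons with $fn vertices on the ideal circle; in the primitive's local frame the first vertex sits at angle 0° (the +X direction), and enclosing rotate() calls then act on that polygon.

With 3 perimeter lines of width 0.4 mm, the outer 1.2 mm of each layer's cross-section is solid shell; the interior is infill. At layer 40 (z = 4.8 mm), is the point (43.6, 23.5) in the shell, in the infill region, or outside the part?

At z = 4.8 mm: the cube is present — its section is the full 19.5×30 rectangle; the 28×13.5 cube at (14, 15) contributes its full rectangle; the cylinder at (11.5, 15.5) does not reach this height (z outside [9.5, 23]); Taking the union: the regions partially overlap (shared area 74.25 mm²), so overlapping operands fuse into one piece — 1 connected region. Overall, the cross-section is a single solid region. The nearest boundary edge runs (42.00, 28.50)→(42.00, 15.00); distance from the point to it = 1.60 mm. The point is not inside any of the regions above, so it lies outside the cross-section (1.60 mm from the nearest boundary).

outside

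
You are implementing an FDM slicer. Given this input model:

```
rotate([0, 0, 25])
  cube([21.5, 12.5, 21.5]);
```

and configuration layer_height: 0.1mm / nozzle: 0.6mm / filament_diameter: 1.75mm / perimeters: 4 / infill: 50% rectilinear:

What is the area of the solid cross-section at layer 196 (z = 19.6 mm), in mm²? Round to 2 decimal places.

268.75 mm²

At z = 19.6 mm: the cube is present — its section is the full 21.5×12.5 rectangle (area 268.75 mm²); (whole slice rotated 25° about Z — lengths, areas and connectivity unchanged). Overall, the cross-section is a single solid region. Net area = 268.75 mm².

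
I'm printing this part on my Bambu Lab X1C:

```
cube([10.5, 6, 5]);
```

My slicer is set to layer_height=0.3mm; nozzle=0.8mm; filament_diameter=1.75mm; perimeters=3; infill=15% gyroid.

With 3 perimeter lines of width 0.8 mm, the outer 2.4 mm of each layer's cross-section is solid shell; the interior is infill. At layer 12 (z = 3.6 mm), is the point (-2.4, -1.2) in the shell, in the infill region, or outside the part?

outside

At z = 3.6 mm: the cube is present — its section is the full 10.5×6 rectangle. Overall, the cross-section is a single solid region. The nearest boundary edge runs (0.00, 0.00)→(10.50, 0.00); distance from the point to it = 2.68 mm. The point is not inside any of the regions above, so it lies outside the cross-section (2.68 mm from the nearest boundary).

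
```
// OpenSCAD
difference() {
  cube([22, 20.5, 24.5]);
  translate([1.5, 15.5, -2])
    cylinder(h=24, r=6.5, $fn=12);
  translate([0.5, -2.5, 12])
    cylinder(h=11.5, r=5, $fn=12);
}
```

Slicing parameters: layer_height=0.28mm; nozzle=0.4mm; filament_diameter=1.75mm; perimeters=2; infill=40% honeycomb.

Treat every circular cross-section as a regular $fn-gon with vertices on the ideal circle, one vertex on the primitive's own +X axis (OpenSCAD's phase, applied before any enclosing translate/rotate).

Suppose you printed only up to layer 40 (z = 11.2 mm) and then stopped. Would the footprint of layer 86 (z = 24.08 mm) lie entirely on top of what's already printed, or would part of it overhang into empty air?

part overhangs

Compare the two slices. At z = 11.2: the 22×20.5 cube contributes its full rectangle (area 451.00 mm²); the cylinder at (1.5, 15.5): section is a regular 12-gon, circumradius r=6.5 (area = (12/2)·6.500²·sin(360°/12) = 126.75 mm²); the cylinder at (0.5, -2.5) is not intersected at this z (z outside [12, 23.5]); After the difference (first − rest): starting from the 22×20.5 cube (451.00 mm²), the r=6.5 cylinder at (1.5, 15.5) partially overlaps it — only the 76.67 mm² overlap (of its 126.75 mm²) is removed, clipping the outline — area = 374.33 mm². At z = 24.08: the 22×20.5 cube contributes its full rectangle (area 451.00 mm²); the cylinder at (1.5, 15.5) does not reach this height (z outside [-2, 22]); the cylinder at (0.5, -2.5) does not reach this height (z outside [12, 23.5]); Subtracting the remaining from the first: none of the subtracted shapes is present at this height, so the 22×20.5 cube is unchanged — area = 451.00 mm². Checking containment: at z = 24.08 the cross-section extends beyond the z = 11.2 cross-section by about 76.67 mm².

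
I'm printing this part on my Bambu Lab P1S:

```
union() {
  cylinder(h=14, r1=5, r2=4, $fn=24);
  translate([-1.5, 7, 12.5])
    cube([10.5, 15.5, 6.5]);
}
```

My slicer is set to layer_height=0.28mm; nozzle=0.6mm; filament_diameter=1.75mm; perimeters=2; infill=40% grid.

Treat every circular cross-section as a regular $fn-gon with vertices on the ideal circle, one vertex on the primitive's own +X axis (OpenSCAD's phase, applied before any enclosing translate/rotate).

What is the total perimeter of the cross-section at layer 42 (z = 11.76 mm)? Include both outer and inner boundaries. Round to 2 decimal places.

26.06 mm

At z = 11.76 mm: the cone (r1=5→r2=4) has section circumradius 4.160 here — a regular 24-gon (perimeter = 2·24·4.160·sin(180°/24) = 26.06 mm); the cube at (-1.5, 7) is not intersected at this z (z outside [12.5, 19]); Taking the union: only the cone is present, so the union is just that shape — boundary = 26.06 mm. Overall, the cross-section is a single solid region. Total boundary length (outer) = 26.06 mm.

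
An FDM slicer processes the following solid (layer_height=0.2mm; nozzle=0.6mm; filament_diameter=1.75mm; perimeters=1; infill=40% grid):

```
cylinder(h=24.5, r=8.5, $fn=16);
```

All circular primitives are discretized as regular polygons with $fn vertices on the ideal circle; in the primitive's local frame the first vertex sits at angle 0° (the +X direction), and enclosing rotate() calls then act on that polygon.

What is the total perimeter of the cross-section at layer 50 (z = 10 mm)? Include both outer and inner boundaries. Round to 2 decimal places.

53.06 mm

At z = 10 mm: the r=8.5 cylinder gives a regular 16-gon of circumradius 8.5 (constant along its height) (perimeter = 2·16·8.500·sin(180°/16) = 53.06 mm). Overall, the cross-section is a single solid region. Total boundary length (outer) = 53.06 mm.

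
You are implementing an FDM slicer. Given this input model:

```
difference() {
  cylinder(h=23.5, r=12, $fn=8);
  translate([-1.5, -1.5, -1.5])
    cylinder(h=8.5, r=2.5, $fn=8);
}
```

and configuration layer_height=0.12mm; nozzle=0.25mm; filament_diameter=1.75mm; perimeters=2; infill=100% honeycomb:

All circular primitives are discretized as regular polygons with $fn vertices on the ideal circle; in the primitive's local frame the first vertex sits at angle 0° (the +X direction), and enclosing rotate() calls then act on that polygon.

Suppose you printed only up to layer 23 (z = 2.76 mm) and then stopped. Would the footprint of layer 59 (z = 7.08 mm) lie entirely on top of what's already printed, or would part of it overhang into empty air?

Compare the two slices. At z = 2.76: the r=12 cylinder gives a regular 8-gon of circumradius 12 (constant along its height) (area = (8/2)·12.000²·sin(360°/8) = 407.29 mm²); the r=2.5 cylinder at (-1.5, -1.5) contributes a regular 8-gon of circumradius 2.5 (area = (8/2)·2.500²·sin(360°/8) = 17.68 mm²); Taking the first minus the rest: starting from the r=12 cylinder (407.29 mm²), the r=2.5 cylinder at (-1.5, -1.5) lies wholly inside it (removes its full 17.68 mm² and its 15.31 mm outline becomes a hole wall) — area = 389.62 mm². At z = 7.08: the r=12 cylinder contributes a regular 8-gon of circumradius 12 (area = (8/2)·12.000²·sin(360°/8) = 407.29 mm²); the cylinder at (-1.5, -1.5) is not intersected at this z (z outside [-1.5, 7]); Taking the first minus the rest: none of the subtracted shapes is present at this height, so the r=12 cylinder is unchanged — area = 407.29 mm². Checking containment: at z = 7.08 the cross-section extends beyond the z = 2.76 cross-section by about 17.68 mm².

part overhangs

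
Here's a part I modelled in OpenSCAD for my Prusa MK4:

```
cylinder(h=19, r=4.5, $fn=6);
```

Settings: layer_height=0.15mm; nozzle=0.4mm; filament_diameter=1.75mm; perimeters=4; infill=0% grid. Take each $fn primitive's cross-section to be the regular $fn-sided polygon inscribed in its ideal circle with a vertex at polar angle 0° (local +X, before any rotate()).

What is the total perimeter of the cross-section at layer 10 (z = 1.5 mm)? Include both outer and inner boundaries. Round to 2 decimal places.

At z = 1.5 mm: the r=4.5 cylinder gives a regular 6-gon of circumradius 4.5 (constant along its height) (perimeter = 2·6·4.500·sin(180°/6) = 27.00 mm). Overall, the cross-section is a single solid region. Total boundary length (outer) = 27.00 mm.

27.00 mm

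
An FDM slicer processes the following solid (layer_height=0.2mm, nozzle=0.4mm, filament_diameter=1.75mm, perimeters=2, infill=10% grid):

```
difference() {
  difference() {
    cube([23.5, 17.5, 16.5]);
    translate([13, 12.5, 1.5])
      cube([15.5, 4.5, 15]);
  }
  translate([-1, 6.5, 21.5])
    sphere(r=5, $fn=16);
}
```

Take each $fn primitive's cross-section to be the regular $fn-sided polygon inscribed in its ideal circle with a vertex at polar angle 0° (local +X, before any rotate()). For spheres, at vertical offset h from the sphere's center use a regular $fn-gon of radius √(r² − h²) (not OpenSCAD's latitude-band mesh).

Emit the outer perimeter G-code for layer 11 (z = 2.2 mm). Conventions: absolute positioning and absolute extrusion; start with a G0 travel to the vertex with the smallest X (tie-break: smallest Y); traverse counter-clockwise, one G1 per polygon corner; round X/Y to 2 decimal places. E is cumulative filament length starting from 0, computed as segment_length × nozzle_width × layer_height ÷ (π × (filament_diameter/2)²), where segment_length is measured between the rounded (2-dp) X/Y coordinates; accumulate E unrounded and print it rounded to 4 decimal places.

At z = 2.2 mm: the cube is present — its section is the full 23.5×17.5 rectangle; the cube at (13, 12.5) (footprint 15.5×4.5) is included at this height; Taking the first minus the rest: starting from the 23.5×17.5 cube, the 15.5×4.5 cube at (13, 12.5) partially overlaps it — only the 47.25 mm² overlap (of its 69.75 mm²) is removed, clipping the outline — 1 connected region; the sphere at (-1, 6.5) is absent (|z−center|=19.300 > r=5); After the difference (first − rest): none of the subtracted shapes is present at this height, so that combined region is unchanged — 1 connected region. The outline is a single polygon with 8 vertices. Extrusion per mm of travel: 0.4 × 0.2 / (π × 0.875²) = 0.033260. Accumulating E over each segment gives final E = 3.4258.

G0 X0.00 Y0.00 Z2.20
G1 X23.50 Y0.00 E0.7816
G1 X23.50 Y12.50 E1.1974
G1 X13.00 Y12.50 E1.5466
G1 X13.00 Y17.00 E1.6963
G1 X23.50 Y17.00 E2.0455
G1 X23.50 Y17.50 E2.0621
G1 X0.00 Y17.50 E2.8437
G1 X0.00 Y0.00 E3.4258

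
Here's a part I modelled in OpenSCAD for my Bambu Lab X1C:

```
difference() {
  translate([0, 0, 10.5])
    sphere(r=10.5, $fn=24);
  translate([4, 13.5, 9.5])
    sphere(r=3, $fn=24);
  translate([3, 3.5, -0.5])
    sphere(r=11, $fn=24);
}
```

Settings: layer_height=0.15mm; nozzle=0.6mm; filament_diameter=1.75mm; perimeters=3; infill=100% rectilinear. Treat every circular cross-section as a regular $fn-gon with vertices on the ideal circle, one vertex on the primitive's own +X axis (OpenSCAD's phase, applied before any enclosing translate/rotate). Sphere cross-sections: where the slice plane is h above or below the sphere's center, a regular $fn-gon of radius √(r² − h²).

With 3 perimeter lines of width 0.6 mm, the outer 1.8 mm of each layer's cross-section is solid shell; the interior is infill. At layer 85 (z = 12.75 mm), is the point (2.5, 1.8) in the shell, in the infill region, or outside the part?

At z = 12.75 mm: the sphere: section is a regular 24-gon, circumradius = √(r²−h²) = √(10.5²−2.25²) = 10.256; the sphere at (4, 13.5) is absent (|z−center|=3.250 > r=3); the sphere at (3, 3.5) is not intersected at this z (|z−center|=13.250 > r=11); Subtracting the remaining from the first: none of the subtracted shapes is present at this height, so the r=10.5 sphere is unchanged — 1 connected region. Overall, the cross-section is a single solid region. The nearest boundary edge runs (8.88, 5.13)→(7.25, 7.25); distance from the point to it = 7.09 mm. The point is inside the cross-section and 7.09 mm from the nearest boundary — more than the 1.8 mm shell width (3 × 0.6), so it's in the infill interior.

infill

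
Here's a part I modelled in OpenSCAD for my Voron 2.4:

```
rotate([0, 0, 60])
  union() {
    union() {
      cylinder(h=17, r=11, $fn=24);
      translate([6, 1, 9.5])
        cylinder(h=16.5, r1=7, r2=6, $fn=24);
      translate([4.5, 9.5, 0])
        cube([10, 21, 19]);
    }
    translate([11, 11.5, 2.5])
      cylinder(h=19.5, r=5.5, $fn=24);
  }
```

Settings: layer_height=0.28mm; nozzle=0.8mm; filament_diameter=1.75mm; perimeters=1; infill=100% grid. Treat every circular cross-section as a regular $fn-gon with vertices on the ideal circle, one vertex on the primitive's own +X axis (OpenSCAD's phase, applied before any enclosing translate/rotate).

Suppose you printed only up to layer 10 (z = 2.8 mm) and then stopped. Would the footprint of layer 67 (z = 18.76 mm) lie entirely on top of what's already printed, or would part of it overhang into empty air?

part overhangs

Compare the two slices. At z = 2.8: the r=11 cylinder gives a regular 24-gon of circumradius 11 (constant along its height) (area = (24/2)·11.000²·sin(360°/24) = 375.81 mm²); the cone at (6, 1) is not intersected at this z (z outside [9.5, 26]); the cube at (4.5, 9.5) is present — its section is the full 10×21 rectangle (area 210.00 mm²); Merging all regions: the regions partially overlap — summed areas 585.81 mm² minus the doubly-counted overlap 0.23 mm² gives 585.57 mm² — area = 585.57 mm²; the cylinder at (11, 11.5): section is a regular 24-gon, circumradius r=5.5 (area = (24/2)·5.500²·sin(360°/24) = 93.95 mm²); Merging all regions: the regions partially overlap — summed areas 679.52 mm² minus the doubly-counted overlap 60.13 mm² gives 619.39 mm² — area = 619.39 mm²; (whole slice rotated 60° about Z — lengths, areas and connectivity unchanged). At z = 18.76: the cylinder is not intersected at this z (z outside [0, 17]); the cone at (6, 1) contributes a regular 24-gon of circumradius 6.439 (interpolated between r1=7 and r2=6 at t=0.561) (area = (24/2)·6.439²·sin(360°/24) = 128.76 mm²); the cube at (4.5, 9.5) is present — its section is the full 10×21 rectangle (area 210.00 mm²); Taking the union: the 2 present regions are separate (no shared area or edge), so areas and boundary lengths simply add and each stays a separate island — area = 338.76 mm²; the r=5.5 cylinder at (11, 11.5) gives a regular 24-gon of circumradius 5.5 (constant along its height) (area = (24/2)·5.500²·sin(360°/24) = 93.95 mm²); Combining (union): the regions partially overlap — summed areas 432.71 mm² minus the doubly-counted overlap 59.30 mm² gives 373.41 mm² — area = 373.41 mm²; (whole slice rotated 60° about Z — lengths, areas and connectivity unchanged). Checking containment: at z = 18.76 the cross-section extends beyond the z = 2.8 cross-section by about 12.05 mm².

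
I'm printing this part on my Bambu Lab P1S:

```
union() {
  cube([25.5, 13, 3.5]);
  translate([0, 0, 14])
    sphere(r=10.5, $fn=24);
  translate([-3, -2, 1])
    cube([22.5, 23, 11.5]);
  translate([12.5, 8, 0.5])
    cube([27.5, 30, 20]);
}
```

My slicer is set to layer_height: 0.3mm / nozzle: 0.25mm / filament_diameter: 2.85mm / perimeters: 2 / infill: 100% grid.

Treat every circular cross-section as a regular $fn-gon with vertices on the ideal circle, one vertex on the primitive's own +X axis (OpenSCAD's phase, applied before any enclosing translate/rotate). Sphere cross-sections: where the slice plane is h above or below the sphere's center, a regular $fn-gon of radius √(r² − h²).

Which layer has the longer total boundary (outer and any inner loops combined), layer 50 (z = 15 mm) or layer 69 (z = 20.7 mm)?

Layer 50 (z = 15): the cube is not intersected at this z (z outside [0, 3.5]); the r=10.5 sphere contributes a regular 24-gon of circumradius √(10.5²−1²) = 10.452 (perimeter = 2·24·10.452·sin(180°/24) = 65.49 mm); the cube at (-3, -2) is not intersected at this z (z outside [1, 12.5]); the 27.5×30 cube at (12.5, 8) contributes its full rectangle (perimeter 115.00 mm); Merging all regions: the 2 present regions are separate (no shared area or edge), so areas and boundary lengths simply add and each stays a separate island — boundary = 180.49 mm. So its perimeter = 180.49 mm. Layer 69 (z = 20.7): the cube is absent (z outside [0, 3.5]); the r=10.5 sphere slices to a regular 24-gon of circumradius 8.085 (√(r²−h²) with h=6.7 from center) (perimeter = 2·24·8.085·sin(180°/24) = 50.65 mm); the cube at (-3, -2) is absent (z outside [1, 12.5]); the cube at (12.5, 8) is absent (z outside [0.5, 20.5]); Merging all regions: only the r=10.5 sphere is present, so the union is just that shape — boundary = 50.65 mm. So its perimeter = 50.65 mm. Layer 50 is larger (180.49 vs 50.65 mm).

layer 50 (z = 15 mm)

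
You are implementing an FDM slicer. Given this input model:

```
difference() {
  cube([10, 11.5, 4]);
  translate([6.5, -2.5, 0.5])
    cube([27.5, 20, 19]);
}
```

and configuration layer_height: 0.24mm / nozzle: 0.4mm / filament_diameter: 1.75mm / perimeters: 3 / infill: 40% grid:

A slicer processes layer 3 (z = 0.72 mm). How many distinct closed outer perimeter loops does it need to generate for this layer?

At z = 0.72 mm: the cube is present — its section is the full 10×11.5 rectangle; the 27.5×20 cube at (6.5, -2.5) contributes its full rectangle; After the difference (first − rest): starting from the 10×11.5 cube, the 27.5×20 cube at (6.5, -2.5) partially overlaps it — only the 40.25 mm² overlap (of its 550.00 mm²) is removed, clipping the outline — 1 connected region. The result has 1 disconnected region.

1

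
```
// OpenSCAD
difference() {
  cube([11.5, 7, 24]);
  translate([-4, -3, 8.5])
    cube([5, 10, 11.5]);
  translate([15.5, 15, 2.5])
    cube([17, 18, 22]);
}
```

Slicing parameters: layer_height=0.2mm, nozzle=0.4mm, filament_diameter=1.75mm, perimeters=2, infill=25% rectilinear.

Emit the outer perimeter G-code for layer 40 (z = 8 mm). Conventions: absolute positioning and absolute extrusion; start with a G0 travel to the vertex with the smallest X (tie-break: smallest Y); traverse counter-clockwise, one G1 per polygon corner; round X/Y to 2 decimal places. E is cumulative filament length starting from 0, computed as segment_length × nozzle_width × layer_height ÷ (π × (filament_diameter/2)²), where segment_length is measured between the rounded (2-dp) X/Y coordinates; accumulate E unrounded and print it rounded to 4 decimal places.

G0 X0.00 Y0.00 Z8.00
G1 X11.50 Y0.00 E0.3825
G1 X11.50 Y7.00 E0.6153
G1 X0.00 Y7.00 E0.9978
G1 X0.00 Y0.00 E1.2306

At z = 8 mm: the 11.5×7 cube contributes its full rectangle; the cube at (-4, -3) does not reach this height (z outside [8.5, 20]); the 17×18 cube at (15.5, 15) contributes its full rectangle; Taking the first minus the rest: starting from the 11.5×7 cube, the 17×18 cube at (15.5, 15) misses the remaining region (no effect) — 1 connected region. The outline is a single polygon with 4 vertices. Extrusion per mm of travel: 0.4 × 0.2 / (π × 0.875²) = 0.033260. Accumulating E over each segment gives final E = 1.2306.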